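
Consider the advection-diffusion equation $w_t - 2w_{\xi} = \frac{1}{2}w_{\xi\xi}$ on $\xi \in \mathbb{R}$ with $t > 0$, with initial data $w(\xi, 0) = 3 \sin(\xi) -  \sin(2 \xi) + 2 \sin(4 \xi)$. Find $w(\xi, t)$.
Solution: Moving frame: $\eta = \xi + 2t$, $\sigma = t$, $w = u(\eta,\sigma)$, so $w_t = u_{\sigma} + 2u_{\eta}$ and $w_{\xi\xi} = u_{\eta\eta}$.
Hence $w_t - 2w_{\xi} = u_{\sigma}$ and the PDE becomes the heat equation $u_{\sigma} = \frac{1}{2}u_{\eta\eta}$ on $\eta \in \mathbb{R}$.
Initial data: $u(\eta,0) = w(\eta,0) = 3 \sin(\eta) - \sin(2 \eta) + 2 \sin(4 \eta)$. Each mode $\sin(n\eta)$ decays as $e^{-n^2\sigma/2}$ on $\mathbb{R}$, so $u(\eta,\sigma) = \sum c_n e^{-n^2\sigma/2} \sin(n\eta)$ with $c_1=3, c_2=-1, c_4=2$: $u(\eta,\sigma) = - e^{-2 \sigma} \sin(2 \eta) + 2 e^{-8 \sigma} \sin(4 \eta) + 3 e^{-\sigma/2} \sin(\eta)$.
Substituting back: $w(\xi,t) = u(\xi + 2t, t)$.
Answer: $w(\xi, t) = - e^{-2 t} \sin(2 \xi + 4 t) + 2 e^{-8 t} \sin(4 \xi + 8 t) + 3 e^{-t/2} \sin(\xi + 2 t)$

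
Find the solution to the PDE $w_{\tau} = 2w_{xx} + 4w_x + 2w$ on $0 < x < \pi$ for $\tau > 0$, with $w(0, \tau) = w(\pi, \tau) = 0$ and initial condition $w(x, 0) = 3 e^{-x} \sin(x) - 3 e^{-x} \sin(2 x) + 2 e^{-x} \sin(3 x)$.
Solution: Substitute $w = e^{-x}u$, i.e. $u = e^{x}w$.
By the product rule, $w_x = e^{-x}(u_x - u)$, $w_{xx} = e^{-x}(u_{xx} - 2u_x + u)$, $w_{\tau} = e^{-x}u_{\tau}$.
Substituting into the PDE and dividing by $e^{-x}$: $u_{\tau} = 2(u_{xx} - 2u_x + u) + 4(u_x - u) + 2u$.
The lower-order terms cancel, leaving the standard heat equation $u_{\tau} = 2u_{xx}$.
Initial data for $u$: $u(x,0) = e^{x}w(x,0) = 3 \sin(x) - 3 \sin(2 x) + 2 \sin(3 x)$. The boundary conditions carry over: $u(0,\tau) = u(\pi,\tau) = 0$.
Solve for $u$:
  Using separation of variables $u = X(x)T(\tau)$:
  Eigenfunctions: $\sin(nx)$, $n = 1, 2, 3, \ldots$
  General solution: $u(x, \tau) = \sum c_n \sin(nx) e^{-2n^2 \tau}$
  Matching $u(x,0) = 3 \sin(x) - 3 \sin(2 x) + 2 \sin(3 x)$ term by term: $c_1=3, c_2=-3, c_3=2$.
Hence $u(x,\tau) = 3 e^{-2 \tau} \sin(x) - 3 e^{-8 \tau} \sin(2 x) + 2 e^{-18 \tau} \sin(3 x)$.
Transform back: $w(x,\tau) = e^{-x}u(x,\tau)$.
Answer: $w(x, \tau) = 3 e^{-2 \tau} e^{-x} \sin(x) - 3 e^{-8 \tau} e^{-x} \sin(2 x) + 2 e^{-18 \tau} e^{-x} \sin(3 x)$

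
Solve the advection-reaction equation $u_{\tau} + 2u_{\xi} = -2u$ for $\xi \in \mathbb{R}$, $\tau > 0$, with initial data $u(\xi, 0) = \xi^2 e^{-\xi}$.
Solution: Substitute $u = e^{-\xi}w$, i.e. $w = e^{\xi}u$.
By the product rule, $u_{\xi} = e^{-\xi}(w_{\xi} - w)$, $u_{\tau} = e^{-\xi}w_{\tau}$.
Substituting into the PDE and dividing by $e^{-\xi}$: $w_{\tau} + 2(w_{\xi} - w) = -2w$.
The lower-order terms cancel, leaving the standard advection equation $w_{\tau} + 2w_{\xi} = 0$.
Initial data for $w$: $w(\xi,0) = e^{\xi}u(\xi,0) = \xi^2$.
Solve for $w$:
  By method of characteristics (waves move right with speed 2):
  Along characteristics $\xi - 2\tau =$ const, $w$ is constant, so $w(\xi,\tau) = f(\xi - 2\tau)$ with $f = w( \cdot , 0)$.
Hence $w(\xi,\tau) = \xi^2 - 4 \xi \tau + 4 \tau^2$.
Transform back: $u(\xi,\tau) = e^{-\xi}w(\xi,\tau)$.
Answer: $u(\xi, \tau) = 4 \tau^2 e^{-\xi} - 4 \tau \xi e^{-\xi} + \xi^2 e^{-\xi}$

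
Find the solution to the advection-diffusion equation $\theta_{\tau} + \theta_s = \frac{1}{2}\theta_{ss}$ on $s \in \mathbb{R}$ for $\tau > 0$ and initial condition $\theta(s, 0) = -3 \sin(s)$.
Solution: Moving frame: $\eta = s - \tau$, $\sigma = \tau$, $\theta = u(\eta,\sigma)$, so $\theta_{\tau} = u_{\sigma} - u_{\eta}$ and $\theta_{ss} = u_{\eta\eta}$.
Hence $\theta_{\tau} + \theta_s = u_{\sigma}$ and the PDE becomes the heat equation $u_{\sigma} = \frac{1}{2}u_{\eta\eta}$ on $\eta \in \mathbb{R}$.
Initial data: $u(\eta,0) = \theta(\eta,0) = -3 \sin(\eta)$. Each mode $\sin(n\eta)$ decays as $e^{-n^2\sigma/2}$ on $\mathbb{R}$, so $u(\eta,\sigma) = \sum c_n e^{-n^2\sigma/2} \sin(n\eta)$ with $c_1=-3$: $u(\eta,\sigma) = -3 e^{-\sigma/2} \sin(\eta)$.
Substituting back: $\theta(s,\tau) = u(s - \tau, \tau)$.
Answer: $\theta(s, \tau) = 3 e^{-\tau/2} \sin(\tau - s)$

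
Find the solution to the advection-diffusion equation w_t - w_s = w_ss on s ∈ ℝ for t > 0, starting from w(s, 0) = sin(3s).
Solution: Moving frame: η = s + t, σ = t, w = u(η,σ), so w_t = u_σ + u_η and w_ss = u_ηη.
Hence w_t - w_s = u_σ and the PDE becomes the heat equation u_σ = u_ηη on η ∈ ℝ.
Initial data: u(η,0) = w(η,0) = sin(3η). Each mode sin(nη) decays as exp(-n²σ) on ℝ, so u(η,σ) = Σ c_n exp(-n²σ) sin(nη) with c_3=1: u(η,σ) = exp(-9σ)sin(3η).
Substituting back: w(s,t) = u(s + t, t).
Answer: w(s, t) = exp(-9t)sin(3s + 3t)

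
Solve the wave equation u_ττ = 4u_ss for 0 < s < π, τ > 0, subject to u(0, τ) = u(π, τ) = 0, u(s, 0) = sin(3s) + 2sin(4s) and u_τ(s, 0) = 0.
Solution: Separating variables: u = Σ [A_n cos(ω_n τ) + B_n sin(ω_n τ)] sin(ns), ω_n = 2n. From ICs: A_3=1, A_4=2.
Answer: u(s, τ) = sin(3s)cos(6τ) + 2sin(4s)cos(8τ)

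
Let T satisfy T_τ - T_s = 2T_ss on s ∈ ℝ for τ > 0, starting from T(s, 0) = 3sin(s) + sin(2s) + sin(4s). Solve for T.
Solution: Change to a moving frame: let η = s + τ, σ = τ and write T(s,τ) = u(η,σ).
By the chain rule T_τ = u_σ + u_η, T_s = u_η, T_ss = u_ηη.
Then T_τ - T_s = u_σ: the advection term cancels and the PDE becomes the heat equation u_σ = 2u_ηη on η ∈ ℝ.
Initial data: u(η,0) = T(η,0) = 3sin(η) + sin(2η) + sin(4η).
On η ∈ ℝ each mode satisfies (sin(nη))″ = -n² sin(nη), so exp(-2n²σ) sin(nη) solves the heat equation; by superposition u(η,σ) = Σ c_n exp(-2n²σ) sin(nη).
Reading off the coefficients: c_1=3, c_2=1, c_4=1, so u(η,σ) = 3exp(-2σ)sin(η) + exp(-8σ)sin(2η) + exp(-32σ)sin(4η).
Substituting back η = s + τ, σ = τ: T(s,τ) = u(s + τ, τ).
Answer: T(s, τ) = 3exp(-2τ)sin(s + τ) + exp(-8τ)sin(2s + 2τ) + exp(-32τ)sin(4s + 4τ)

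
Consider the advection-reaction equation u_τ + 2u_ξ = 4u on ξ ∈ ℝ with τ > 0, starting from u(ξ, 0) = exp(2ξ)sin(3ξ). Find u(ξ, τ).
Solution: Substitute u = exp(2ξ)w.
Then u_ξ = exp(2ξ)(w_ξ + 2w), u_τ = exp(2ξ)w_τ; substituting and dividing by exp(2ξ), the lower-order terms cancel: w_τ + 2w_ξ = 0 (standard advection equation).
Data for w: w(ξ,0) = exp(-2ξ)u(ξ,0) = sin(3ξ).
By characteristics (dξ/dτ = 2), w(ξ,τ) = f(ξ - 2τ) with f = w(·, 0).
So w(ξ,τ) = sin(3ξ - 6τ), and u(ξ,τ) = exp(2ξ)w(ξ,τ).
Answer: u(ξ, τ) = exp(2ξ)sin(3ξ - 6τ)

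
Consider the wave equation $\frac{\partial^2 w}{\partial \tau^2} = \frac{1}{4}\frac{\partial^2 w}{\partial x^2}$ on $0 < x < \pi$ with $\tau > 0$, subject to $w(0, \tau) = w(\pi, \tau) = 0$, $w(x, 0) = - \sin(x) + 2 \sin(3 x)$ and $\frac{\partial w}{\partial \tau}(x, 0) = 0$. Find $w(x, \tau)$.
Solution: Using separation of variables $w = X(x)T(\tau)$:
Eigenfunctions: $\sin(nx)$, $n = 1, 2, 3, \ldots$
General solution: $w(x, \tau) = \sum [A_n \cos(n \tau/2) + B_n \sin(n \tau/2)] \sin(nx)$
From $w(x,0) = - \sin(x) + 2 \sin(3 x)$: $A_1=-1, A_3=2$. From $w_{\tau}(x,0) = 0$: all $B_n = 0$.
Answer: $w(x, \tau) = - \sin(x) \cos(\tau/2) + 2 \sin(3 x) \cos(3 \tau/2)$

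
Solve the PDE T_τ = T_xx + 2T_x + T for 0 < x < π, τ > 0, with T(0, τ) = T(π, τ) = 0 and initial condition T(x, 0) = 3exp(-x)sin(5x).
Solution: Substitute T = exp(-x)u, i.e. u = exp(x)T.
By the product rule, T_x = exp(-x)(u_x - u), T_xx = exp(-x)(u_xx - 2u_x + u), T_τ = exp(-x)u_τ.
Substituting into the PDE and dividing by exp(-x): u_τ = (u_xx - 2u_x + u) + 2(u_x - u) + u.
The lower-order terms cancel, leaving the standard heat equation u_τ = u_xx.
Initial data for u: u(x,0) = exp(x)T(x,0) = 3sin(5x). The boundary conditions carry over: u(0,τ) = u(π,τ) = 0.
Solve for u:
  Using separation of variables u = X(x)G(τ):
  Eigenfunctions: sin(nx), n = 1, 2, 3, ...
  General solution: u(x, τ) = Σ c_n sin(nx) exp(-n² τ)
  Matching u(x,0) = 3sin(5x) term by term: c_5=3.
Hence u(x,τ) = 3exp(-25τ)sin(5x).
Transform back: T(x,τ) = exp(-x)u(x,τ).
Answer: T(x, τ) = 3exp(-x)exp(-25τ)sin(5x)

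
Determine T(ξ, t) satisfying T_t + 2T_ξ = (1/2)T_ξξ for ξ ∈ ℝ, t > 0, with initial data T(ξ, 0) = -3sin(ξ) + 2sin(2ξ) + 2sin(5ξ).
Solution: Moving frame: η = ξ - 2t, σ = t, T = u(η,σ), so T_t = u_σ - 2u_η and T_ξξ = u_ηη.
Hence T_t + 2T_ξ = u_σ and the PDE becomes the heat equation u_σ = (1/2)u_ηη on η ∈ ℝ.
Initial data: u(η,0) = T(η,0) = -3sin(η) + 2sin(2η) + 2sin(5η). Each mode sin(nη) decays as exp(-n²σ/2) on ℝ, so u(η,σ) = Σ c_n exp(-n²σ/2) sin(nη) with c_1=-3, c_2=2, c_5=2: u(η,σ) = 2exp(-2σ)sin(2η) - 3exp(-σ/2)sin(η) + 2exp(-25σ/2)sin(5η).
Substituting back: T(ξ,t) = u(ξ - 2t, t).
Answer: T(ξ, t) = -2exp(-2t)sin(4t - 2ξ) + 3exp(-t/2)sin(2t - ξ) - 2exp(-25t/2)sin(10t - 5ξ)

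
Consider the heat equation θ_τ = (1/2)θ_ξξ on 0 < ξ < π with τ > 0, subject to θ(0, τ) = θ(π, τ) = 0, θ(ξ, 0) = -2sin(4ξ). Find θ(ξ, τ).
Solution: Separating variables: θ = Σ c_n exp(-n²τ/2) sin(nξ). From θ(ξ,0) = -2sin(4ξ): c_4=-2.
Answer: θ(ξ, τ) = -2exp(-8τ)sin(4ξ)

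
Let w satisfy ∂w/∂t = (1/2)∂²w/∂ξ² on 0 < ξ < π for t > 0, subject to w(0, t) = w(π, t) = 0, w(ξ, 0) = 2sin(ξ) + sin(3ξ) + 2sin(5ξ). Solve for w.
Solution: Using separation of variables w = X(ξ)T(t):
Eigenfunctions: sin(nξ), n = 1, 2, 3, ...
General solution: w(ξ, t) = Σ c_n sin(nξ) exp(-n² t/2)
Matching w(ξ,0) = 2sin(ξ) + sin(3ξ) + 2sin(5ξ) term by term: c_1=2, c_3=1, c_5=2.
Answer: w(ξ, t) = 2exp(-t/2)sin(ξ) + exp(-9t/2)sin(3ξ) + 2exp(-25t/2)sin(5ξ)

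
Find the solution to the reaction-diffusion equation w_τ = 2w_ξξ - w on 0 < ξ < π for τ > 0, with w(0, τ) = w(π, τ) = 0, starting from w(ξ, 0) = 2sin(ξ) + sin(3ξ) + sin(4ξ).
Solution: Substitute w = exp(-τ)u.
Then w_τ = exp(-τ)(u_τ - u), w_ξξ = exp(-τ)u_ξξ; substituting and dividing by exp(-τ), the lower-order terms cancel: u_τ = 2u_ξξ (standard heat equation).
Data for u: u(ξ,0) = w(ξ,0) = 2sin(ξ) + sin(3ξ) + sin(4ξ). The boundary conditions carry over: u(0,τ) = u(π,τ) = 0.
Separating variables: u = Σ c_n exp(-2n²τ) sin(nξ). From u(ξ,0) = 2sin(ξ) + sin(3ξ) + sin(4ξ): c_1=2, c_3=1, c_4=1.
So u(ξ,τ) = 2exp(-2τ)sin(ξ) + exp(-18τ)sin(3ξ) + exp(-32τ)sin(4ξ), and w(ξ,τ) = exp(-τ)u(ξ,τ).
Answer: w(ξ, τ) = 2exp(-3τ)sin(ξ) + exp(-19τ)sin(3ξ) + exp(-33τ)sin(4ξ)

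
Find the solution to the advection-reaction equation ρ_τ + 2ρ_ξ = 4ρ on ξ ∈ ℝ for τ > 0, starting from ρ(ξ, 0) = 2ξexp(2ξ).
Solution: Substitute ρ = exp(2ξ)u, i.e. u = exp(-2ξ)ρ.
By the product rule, ρ_ξ = exp(2ξ)(u_ξ + 2u), ρ_τ = exp(2ξ)u_τ.
Substituting into the PDE and dividing by exp(2ξ): u_τ + 2(u_ξ + 2u) = 4u.
The lower-order terms cancel, leaving the standard advection equation u_τ + 2u_ξ = 0.
Initial data for u: u(ξ,0) = exp(-2ξ)ρ(ξ,0) = 2ξ.
Solve for u:
  By method of characteristics (waves move right with speed 2):
  Along characteristics ξ - 2τ = const, u is constant, so u(ξ,τ) = f(ξ - 2τ) with f = u(·, 0).
Hence u(ξ,τ) = 2ξ - 4τ.
Transform back: ρ(ξ,τ) = exp(2ξ)u(ξ,τ).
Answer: ρ(ξ, τ) = 2ξexp(2ξ) - 4τexp(2ξ)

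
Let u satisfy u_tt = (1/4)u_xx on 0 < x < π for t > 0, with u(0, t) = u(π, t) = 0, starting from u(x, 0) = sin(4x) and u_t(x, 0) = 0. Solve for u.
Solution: Separating variables: u = Σ [A_n cos(ω_n t) + B_n sin(ω_n t)] sin(nx), ω_n = n/2. From ICs: A_4=1.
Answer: u(x, t) = sin(4x)cos(2t)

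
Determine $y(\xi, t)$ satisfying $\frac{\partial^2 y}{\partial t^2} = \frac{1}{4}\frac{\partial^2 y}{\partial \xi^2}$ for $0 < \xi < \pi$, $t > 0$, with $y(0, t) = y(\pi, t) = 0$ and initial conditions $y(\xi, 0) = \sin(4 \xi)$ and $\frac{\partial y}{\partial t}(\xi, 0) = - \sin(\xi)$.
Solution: Using separation of variables $y = X(\xi)T(t)$:
Eigenfunctions: $\sin(n\xi)$, $n = 1, 2, 3, \ldots$
General solution: $y(\xi, t) = \sum [A_n \cos(n t/2) + B_n \sin(n t/2)] \sin(n\xi)$
From $y(\xi,0) = \sin(4 \xi)$: $A_4=1$. From $y_t(\xi,0) = - \sin(\xi)$, using $y_t(\xi,0) = \sum \omega_n B_n \sin(n\xi)$ with $\omega_n = n/2$: $B_1 = (-1)/(1/2) = -2$.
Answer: $y(\xi, t) = -2 \sin(\xi) \sin(t/2) + \sin(4 \xi) \cos(2 t)$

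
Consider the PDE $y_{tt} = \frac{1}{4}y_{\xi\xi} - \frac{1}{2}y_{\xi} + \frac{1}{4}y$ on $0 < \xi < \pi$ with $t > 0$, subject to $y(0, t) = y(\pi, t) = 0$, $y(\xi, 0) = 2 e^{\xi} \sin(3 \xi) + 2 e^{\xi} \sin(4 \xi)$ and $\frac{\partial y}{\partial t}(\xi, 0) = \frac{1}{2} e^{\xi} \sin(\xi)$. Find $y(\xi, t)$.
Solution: Substitute $y = e^{\xi}u$.
Then $y_{\xi} = e^{\xi}(u_{\xi} + u)$, $y_{\xi\xi} = e^{\xi}(u_{\xi\xi} + 2u_{\xi} + u)$, $y_{tt} = e^{\xi}u_{tt}$; substituting and dividing by $e^{\xi}$, the lower-order terms cancel: $u_{tt} = \frac{1}{4}u_{\xi\xi}$ (standard wave equation).
Data for $u$: $u(\xi,0) = e^{-\xi}y(\xi,0) = 2 \sin(3 \xi) + 2 \sin(4 \xi)$; $u_t(\xi,0) = e^{-\xi}y_t(\xi,0) = \frac{1}{2} \sin(\xi)$. The boundary conditions carry over: $u(0,t) = u(\pi,t) = 0$.
Separating variables: $u = \sum [A_n \cos(\omega_n t) + B_n \sin(\omega_n t)] \sin(n\xi)$, $\omega_n = n/2$. From ICs ($B_n$ = velocity coefficient / $\omega_n$): $A_3=2, A_4=2, B_1=1$.
So $u(\xi,t) = \sin(t/2) \sin(\xi) + 2 \sin(3 \xi) \cos(3 t/2) + 2 \sin(4 \xi) \cos(2 t)$, and $y(\xi,t) = e^{\xi}u(\xi,t)$.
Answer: $y(\xi, t) = e^{\xi} \sin(\xi) \sin(t/2) + 2 e^{\xi} \sin(3 \xi) \cos(3 t/2) + 2 e^{\xi} \sin(4 \xi) \cos(2 t)$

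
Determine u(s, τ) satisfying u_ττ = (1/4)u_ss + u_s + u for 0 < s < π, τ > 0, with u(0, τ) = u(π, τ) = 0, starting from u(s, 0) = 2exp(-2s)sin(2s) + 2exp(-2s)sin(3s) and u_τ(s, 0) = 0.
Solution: Substitute u = exp(-2s)w.
Then u_s = exp(-2s)(w_s - 2w), u_ss = exp(-2s)(w_ss - 4w_s + 4w), u_ττ = exp(-2s)w_ττ; substituting and dividing by exp(-2s), the lower-order terms cancel: w_ττ = (1/4)w_ss (standard wave equation).
Data for w: w(s,0) = exp(2s)u(s,0) = 2sin(2s) + 2sin(3s); w_τ(s,0) = exp(2s)u_τ(s,0) = 0. The boundary conditions carry over: w(0,τ) = w(π,τ) = 0.
Separating variables: w = Σ [A_n cos(ω_n τ) + B_n sin(ω_n τ)] sin(ns), ω_n = n/2. From ICs: A_2=2, A_3=2.
So w(s,τ) = 2sin(2s)cos(τ) + 2sin(3s)cos(3τ/2), and u(s,τ) = exp(-2s)w(s,τ).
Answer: u(s, τ) = 2exp(-2s)sin(2s)cos(τ) + 2exp(-2s)sin(3s)cos(3τ/2)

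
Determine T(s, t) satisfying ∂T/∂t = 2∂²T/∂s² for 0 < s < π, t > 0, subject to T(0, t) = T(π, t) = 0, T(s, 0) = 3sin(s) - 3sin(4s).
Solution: Using separation of variables T = X(s)G(t):
Eigenfunctions: sin(ns), n = 1, 2, 3, ...
General solution: T(s, t) = Σ c_n sin(ns) exp(-2n² t)
Matching T(s,0) = 3sin(s) - 3sin(4s) term by term: c_1=3, c_4=-3.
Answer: T(s, t) = 3exp(-2t)sin(s) - 3exp(-32t)sin(4s)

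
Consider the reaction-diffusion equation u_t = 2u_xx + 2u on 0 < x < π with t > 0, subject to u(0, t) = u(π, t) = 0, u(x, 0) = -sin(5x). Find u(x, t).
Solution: Substitute u = exp(2t)w, i.e. w = exp(-2t)u.
By the product rule, u_t = exp(2t)(w_t + 2w), u_xx = exp(2t)w_xx.
Substituting into the PDE and dividing by exp(2t): w_t + 2w = 2w_xx + 2w.
The lower-order terms cancel, leaving the standard heat equation w_t = 2w_xx.
Initial data for w: w(x,0) = u(x,0) = -sin(5x). The boundary conditions carry over: w(0,t) = w(π,t) = 0.
Solve for w:
  Using separation of variables w = X(x)T(t):
  Eigenfunctions: sin(nx), n = 1, 2, 3, ...
  General solution: w(x, t) = Σ c_n sin(nx) exp(-2n² t)
  Matching w(x,0) = -sin(5x) term by term: c_5=-1.
Hence w(x,t) = -exp(-50t)sin(5x).
Transform back: u(x,t) = exp(2t)w(x,t).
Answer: u(x, t) = -exp(-48t)sin(5x)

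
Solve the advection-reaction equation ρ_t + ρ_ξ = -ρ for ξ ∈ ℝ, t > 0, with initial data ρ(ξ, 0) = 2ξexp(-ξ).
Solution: Substitute ρ = exp(-ξ)u, i.e. u = exp(ξ)ρ.
By the product rule, ρ_ξ = exp(-ξ)(u_ξ - u), ρ_t = exp(-ξ)u_t.
Substituting into the PDE and dividing by exp(-ξ): u_t + (u_ξ - u) = -u.
The lower-order terms cancel, leaving the standard advection equation u_t + u_ξ = 0.
Initial data for u: u(ξ,0) = exp(ξ)ρ(ξ,0) = 2ξ.
Solve for u:
  By method of characteristics (waves move right with speed 1):
  Along characteristics ξ - t = const, u is constant, so u(ξ,t) = f(ξ - t) with f = u(·, 0).
Hence u(ξ,t) = -2t + 2ξ.
Transform back: ρ(ξ,t) = exp(-ξ)u(ξ,t).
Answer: ρ(ξ, t) = -2texp(-ξ) + 2ξexp(-ξ)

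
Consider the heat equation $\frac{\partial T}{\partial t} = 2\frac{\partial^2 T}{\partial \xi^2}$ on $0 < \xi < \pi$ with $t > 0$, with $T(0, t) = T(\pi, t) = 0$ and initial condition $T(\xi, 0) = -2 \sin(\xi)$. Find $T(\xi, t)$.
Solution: Separating variables: $T = \sum c_n e^{-2n^2t} \sin(n\xi)$. From $T(\xi,0) = -2 \sin(\xi)$: $c_1=-2$.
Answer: $T(\xi, t) = -2 e^{-2 t} \sin(\xi)$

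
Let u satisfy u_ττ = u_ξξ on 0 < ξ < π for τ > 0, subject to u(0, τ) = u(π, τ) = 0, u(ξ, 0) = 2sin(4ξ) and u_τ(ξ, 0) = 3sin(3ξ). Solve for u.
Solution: Using separation of variables u = X(ξ)T(τ):
Eigenfunctions: sin(nξ), n = 1, 2, 3, ...
General solution: u(ξ, τ) = Σ [A_n cos(n τ) + B_n sin(n τ)] sin(nξ)
From u(ξ,0) = 2sin(4ξ): A_4=2. From u_τ(ξ,0) = 3sin(3ξ), using u_τ(ξ,0) = Σ ω_n B_n sin(nξ) with ω_n = n: B_3 = 3/3 = 1.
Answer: u(ξ, τ) = sin(3ξ)sin(3τ) + 2sin(4ξ)cos(4τ)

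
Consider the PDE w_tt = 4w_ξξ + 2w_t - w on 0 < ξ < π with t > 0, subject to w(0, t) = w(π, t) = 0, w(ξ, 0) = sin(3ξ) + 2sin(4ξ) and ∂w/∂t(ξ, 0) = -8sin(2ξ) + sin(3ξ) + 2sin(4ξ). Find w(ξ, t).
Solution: Substitute w = exp(t)u.
Then w_t = exp(t)(u_t + u), w_tt = exp(t)(u_tt + 2u_t + u), w_ξξ = exp(t)u_ξξ; substituting and dividing by exp(t), the lower-order terms cancel: u_tt = 4u_ξξ (standard wave equation).
Data for u: u(ξ,0) = w(ξ,0) = sin(3ξ) + 2sin(4ξ); u_t(ξ,0) = w_t(ξ,0) - w(ξ,0) = -8sin(2ξ). The boundary conditions carry over: u(0,t) = u(π,t) = 0.
Separating variables: u = Σ [A_n cos(ω_n t) + B_n sin(ω_n t)] sin(nξ), ω_n = 2n. From ICs (B_n = velocity coefficient / ω_n): A_3=1, A_4=2, B_2=-2.
So u(ξ,t) = -2sin(4t)sin(2ξ) + sin(3ξ)cos(6t) + 2sin(4ξ)cos(8t), and w(ξ,t) = exp(t)u(ξ,t).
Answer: w(ξ, t) = -2exp(t)sin(4t)sin(2ξ) + exp(t)sin(3ξ)cos(6t) + 2exp(t)sin(4ξ)cos(8t)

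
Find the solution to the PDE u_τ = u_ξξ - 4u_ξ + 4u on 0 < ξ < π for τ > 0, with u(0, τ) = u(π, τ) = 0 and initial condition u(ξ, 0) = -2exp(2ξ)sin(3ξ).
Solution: Substitute u = exp(2ξ)w.
Then u_ξ = exp(2ξ)(w_ξ + 2w), u_ξξ = exp(2ξ)(w_ξξ + 4w_ξ + 4w), u_τ = exp(2ξ)w_τ; substituting and dividing by exp(2ξ), the lower-order terms cancel: w_τ = w_ξξ (standard heat equation).
Data for w: w(ξ,0) = exp(-2ξ)u(ξ,0) = -2sin(3ξ). The boundary conditions carry over: w(0,τ) = w(π,τ) = 0.
Separating variables: w = Σ c_n exp(-n²τ) sin(nξ). From w(ξ,0) = -2sin(3ξ): c_3=-2.
So w(ξ,τ) = -2exp(-9τ)sin(3ξ), and u(ξ,τ) = exp(2ξ)w(ξ,τ).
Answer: u(ξ, τ) = -2exp(2ξ)exp(-9τ)sin(3ξ)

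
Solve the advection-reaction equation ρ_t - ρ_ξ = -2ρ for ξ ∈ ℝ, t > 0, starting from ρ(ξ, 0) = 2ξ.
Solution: Substitute ρ = exp(-2t)u.
Then ρ_t = exp(-2t)(u_t - 2u), ρ_ξ = exp(-2t)u_ξ; substituting and dividing by exp(-2t), the lower-order terms cancel: u_t - u_ξ = 0 (standard advection equation).
Data for u: u(ξ,0) = ρ(ξ,0) = 2ξ.
By characteristics (dξ/dt = -1), u(ξ,t) = f(ξ + t) with f = u(·, 0).
So u(ξ,t) = 2t + 2ξ, and ρ(ξ,t) = exp(-2t)u(ξ,t).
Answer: ρ(ξ, t) = 2texp(-2t) + 2ξexp(-2t)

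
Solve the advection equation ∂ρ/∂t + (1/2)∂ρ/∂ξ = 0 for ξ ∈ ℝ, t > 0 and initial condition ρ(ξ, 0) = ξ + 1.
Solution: By method of characteristics (waves move right with speed 1/2):
Along characteristics ξ - (1/2)t = const, ρ is constant, so ρ(ξ,t) = f(ξ - (1/2)t) with f = ρ(·, 0).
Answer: ρ(ξ, t) = -(1/2)t + ξ + 1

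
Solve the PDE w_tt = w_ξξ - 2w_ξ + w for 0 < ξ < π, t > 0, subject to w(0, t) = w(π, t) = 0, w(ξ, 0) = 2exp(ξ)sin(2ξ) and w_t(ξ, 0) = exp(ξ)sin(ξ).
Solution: Substitute w = exp(ξ)u, i.e. u = exp(-ξ)w.
By the product rule, w_ξ = exp(ξ)(u_ξ + u), w_ξξ = exp(ξ)(u_ξξ + 2u_ξ + u), w_tt = exp(ξ)u_tt.
Substituting into the PDE and dividing by exp(ξ): u_tt = (u_ξξ + 2u_ξ + u) - 2(u_ξ + u) + u.
The lower-order terms cancel, leaving the standard wave equation u_tt = u_ξξ.
Initial data for u: u(ξ,0) = exp(-ξ)w(ξ,0) = 2sin(2ξ); u_t(ξ,0) = exp(-ξ)w_t(ξ,0) = sin(ξ). The boundary conditions carry over: u(0,t) = u(π,t) = 0.
Solve for u:
  Using separation of variables u = X(ξ)T(t):
  Eigenfunctions: sin(nξ), n = 1, 2, 3, ...
  General solution: u(ξ, t) = Σ [A_n cos(n t) + B_n sin(n t)] sin(nξ)
  From u(ξ,0) = 2sin(2ξ): A_2=2. From u_t(ξ,0) = sin(ξ), using u_t(ξ,0) = Σ ω_n B_n sin(nξ) with ω_n = n: B_1 = 1/1 = 1.
Hence u(ξ,t) = sin(t)sin(ξ) + 2sin(2ξ)cos(2t).
Transform back: w(ξ,t) = exp(ξ)u(ξ,t).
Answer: w(ξ, t) = exp(ξ)sin(t)sin(ξ) + 2exp(ξ)sin(2ξ)cos(2t)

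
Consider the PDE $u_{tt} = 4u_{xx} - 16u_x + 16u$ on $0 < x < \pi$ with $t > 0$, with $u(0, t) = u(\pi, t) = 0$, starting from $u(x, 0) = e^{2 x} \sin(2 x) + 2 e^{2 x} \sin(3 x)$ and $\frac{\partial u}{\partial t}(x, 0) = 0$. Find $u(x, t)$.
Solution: Substitute $u = e^{2x}w$, i.e. $w = e^{-2x}u$.
By the product rule, $u_x = e^{2x}(w_x + 2w)$, $u_{xx} = e^{2x}(w_{xx} + 4w_x + 4w)$, $u_{tt} = e^{2x}w_{tt}$.
Substituting into the PDE and dividing by $e^{2x}$: $w_{tt} = 4(w_{xx} + 4w_x + 4w) - 16(w_x + 2w) + 16w$.
The lower-order terms cancel, leaving the standard wave equation $w_{tt} = 4w_{xx}$.
Initial data for $w$: $w(x,0) = e^{-2x}u(x,0) = \sin(2 x) + 2 \sin(3 x)$; $w_t(x,0) = e^{-2x}u_t(x,0) = 0$. The boundary conditions carry over: $w(0,t) = w(\pi,t) = 0$.
Solve for $w$:
  Using separation of variables $w = X(x)T(t)$:
  Eigenfunctions: $\sin(nx)$, $n = 1, 2, 3, \ldots$
  General solution: $w(x, t) = \sum [A_n \cos(2n t) + B_n \sin(2n t)] \sin(nx)$
  From $w(x,0) = \sin(2 x) + 2 \sin(3 x)$: $A_2=1, A_3=2$. From $w_t(x,0) = 0$: all $B_n = 0$.
Hence $w(x,t) = \sin(2 x) \cos(4 t) + 2 \sin(3 x) \cos(6 t)$.
Transform back: $u(x,t) = e^{2x}w(x,t)$.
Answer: $u(x, t) = e^{2 x} \sin(2 x) \cos(4 t) + 2 e^{2 x} \sin(3 x) \cos(6 t)$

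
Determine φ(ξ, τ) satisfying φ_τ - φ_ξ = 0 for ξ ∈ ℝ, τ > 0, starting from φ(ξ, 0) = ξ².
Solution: By characteristics (dξ/dτ = -1), φ(ξ,τ) = f(ξ + τ) with f = φ(·, 0).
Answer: φ(ξ, τ) = ξ² + 2ξτ + τ²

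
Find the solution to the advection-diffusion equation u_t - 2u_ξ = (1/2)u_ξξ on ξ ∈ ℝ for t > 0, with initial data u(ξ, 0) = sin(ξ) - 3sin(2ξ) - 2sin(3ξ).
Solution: Moving frame: η = ξ + 2t, σ = t, u = w(η,σ), so u_t = w_σ + 2w_η and u_ξξ = w_ηη.
Hence u_t - 2u_ξ = w_σ and the PDE becomes the heat equation w_σ = (1/2)w_ηη on η ∈ ℝ.
Initial data: w(η,0) = u(η,0) = sin(η) - 3sin(2η) - 2sin(3η). Each mode sin(nη) decays as exp(-n²σ/2) on ℝ, so w(η,σ) = Σ c_n exp(-n²σ/2) sin(nη) with c_1=1, c_2=-3, c_3=-2: w(η,σ) = -3exp(-2σ)sin(2η) + exp(-σ/2)sin(η) - 2exp(-9σ/2)sin(3η).
Substituting back: u(ξ,t) = w(ξ + 2t, t).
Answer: u(ξ, t) = -3exp(-2t)sin(4t + 2ξ) + exp(-t/2)sin(2t + ξ) - 2exp(-9t/2)sin(6t + 3ξ)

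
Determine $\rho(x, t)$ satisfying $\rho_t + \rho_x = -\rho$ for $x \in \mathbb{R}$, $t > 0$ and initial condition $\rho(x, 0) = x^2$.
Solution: Substitute $\rho = e^{-t}u$, i.e. $u = e^{t}\rho$.
By the product rule, $\rho_t = e^{-t}(u_t - u)$, $\rho_x = e^{-t}u_x$.
Substituting into the PDE and dividing by $e^{-t}$: $u_t - u + u_x = -u$.
The lower-order terms cancel, leaving the standard advection equation $u_t + u_x = 0$.
Initial data for $u$: $u(x,0) = \rho(x,0) = x^2$.
Solve for $u$:
  By method of characteristics (waves move right with speed 1):
  Along characteristics $x - t =$ const, $u$ is constant, so $u(x,t) = f(x - t)$ with $f = u( \cdot , 0)$.
Hence $u(x,t) = t^2 - 2 t x + x^2$.
Transform back: $\rho(x,t) = e^{-t}u(x,t)$.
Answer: $\rho(x, t) = t^2 e^{-t} - 2 t x e^{-t} + x^2 e^{-t}$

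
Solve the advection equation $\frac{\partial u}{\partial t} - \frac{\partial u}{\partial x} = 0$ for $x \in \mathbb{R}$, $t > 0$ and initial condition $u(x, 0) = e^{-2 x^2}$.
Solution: By characteristics ($dx/dt = -1$), $u(x,t) = f(x + t)$ with $f = u( \cdot , 0)$.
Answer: $u(x, t) = e^{-2 (t + x)^2}$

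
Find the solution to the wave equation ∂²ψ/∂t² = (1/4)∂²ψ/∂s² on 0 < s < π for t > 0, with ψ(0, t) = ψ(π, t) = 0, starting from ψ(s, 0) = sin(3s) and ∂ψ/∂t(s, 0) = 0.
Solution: Separating variables: ψ = Σ [A_n cos(ω_n t) + B_n sin(ω_n t)] sin(ns), ω_n = n/2. From ICs: A_3=1.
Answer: ψ(s, t) = sin(3s)cos(3t/2)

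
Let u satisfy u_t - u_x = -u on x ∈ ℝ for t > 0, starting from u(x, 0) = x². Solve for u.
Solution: Substitute u = exp(-t)w, i.e. w = exp(t)u.
By the product rule, u_t = exp(-t)(w_t - w), u_x = exp(-t)w_x.
Substituting into the PDE and dividing by exp(-t): w_t - w - w_x = -w.
The lower-order terms cancel, leaving the standard advection equation w_t - w_x = 0.
Initial data for w: w(x,0) = u(x,0) = x².
Solve for w:
  By method of characteristics (waves move left with speed 1):
  Along characteristics x + t = const, w is constant, so w(x,t) = f(x + t) with f = w(·, 0).
Hence w(x,t) = t² + 2tx + x².
Transform back: u(x,t) = exp(-t)w(x,t).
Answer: u(x, t) = t²exp(-t) + 2txexp(-t) + x²exp(-t)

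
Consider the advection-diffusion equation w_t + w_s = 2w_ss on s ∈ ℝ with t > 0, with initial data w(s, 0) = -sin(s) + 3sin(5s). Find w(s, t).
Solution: Moving frame: η = s - t, σ = t, w = u(η,σ), so w_t = u_σ - u_η and w_ss = u_ηη.
Hence w_t + w_s = u_σ and the PDE becomes the heat equation u_σ = 2u_ηη on η ∈ ℝ.
Initial data: u(η,0) = w(η,0) = -sin(η) + 3sin(5η). Each mode sin(nη) decays as exp(-2n²σ) on ℝ, so u(η,σ) = Σ c_n exp(-2n²σ) sin(nη) with c_1=-1, c_5=3: u(η,σ) = -exp(-2σ)sin(η) + 3exp(-50σ)sin(5η).
Substituting back: w(s,t) = u(s - t, t).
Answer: w(s, t) = -exp(-2t)sin(s - t) + 3exp(-50t)sin(5s - 5t)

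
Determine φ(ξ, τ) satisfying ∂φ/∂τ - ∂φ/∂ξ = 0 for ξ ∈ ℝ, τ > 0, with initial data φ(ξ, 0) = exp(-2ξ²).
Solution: By method of characteristics (waves move left with speed 1):
Along characteristics ξ + τ = const, φ is constant, so φ(ξ,τ) = f(ξ + τ) with f = φ(·, 0).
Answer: φ(ξ, τ) = exp(-2(ξ + τ)²)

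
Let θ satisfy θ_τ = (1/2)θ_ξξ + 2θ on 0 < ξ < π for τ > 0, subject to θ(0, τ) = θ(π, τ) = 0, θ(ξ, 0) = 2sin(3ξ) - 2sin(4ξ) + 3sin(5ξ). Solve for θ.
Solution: Substitute θ = exp(2τ)u, i.e. u = exp(-2τ)θ.
By the product rule, θ_τ = exp(2τ)(u_τ + 2u), θ_ξξ = exp(2τ)u_ξξ.
Substituting into the PDE and dividing by exp(2τ): u_τ + 2u = (1/2)u_ξξ + 2u.
The lower-order terms cancel, leaving the standard heat equation u_τ = (1/2)u_ξξ.
Initial data for u: u(ξ,0) = θ(ξ,0) = 2sin(3ξ) - 2sin(4ξ) + 3sin(5ξ). The boundary conditions carry over: u(0,τ) = u(π,τ) = 0.
Solve for u:
  Using separation of variables u = X(ξ)G(τ):
  Eigenfunctions: sin(nξ), n = 1, 2, 3, ...
  General solution: u(ξ, τ) = Σ c_n sin(nξ) exp(-n² τ/2)
  Matching u(ξ,0) = 2sin(3ξ) - 2sin(4ξ) + 3sin(5ξ) term by term: c_3=2, c_4=-2, c_5=3.
Hence u(ξ,τ) = -2exp(-8τ)sin(4ξ) + 2exp(-9τ/2)sin(3ξ) + 3exp(-25τ/2)sin(5ξ).
Transform back: θ(ξ,τ) = exp(2τ)u(ξ,τ).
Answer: θ(ξ, τ) = -2exp(-6τ)sin(4ξ) + 2exp(-5τ/2)sin(3ξ) + 3exp(-21τ/2)sin(5ξ)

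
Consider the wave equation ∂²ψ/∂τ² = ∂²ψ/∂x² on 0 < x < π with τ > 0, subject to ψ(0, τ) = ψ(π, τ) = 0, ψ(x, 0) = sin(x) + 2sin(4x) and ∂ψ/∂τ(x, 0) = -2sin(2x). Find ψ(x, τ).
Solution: Separating variables: ψ = Σ [A_n cos(ω_n τ) + B_n sin(ω_n τ)] sin(nx), ω_n = n. From ICs (B_n = velocity coefficient / ω_n): A_1=1, A_4=2, B_2=-1.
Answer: ψ(x, τ) = sin(x)cos(τ) - sin(2x)sin(2τ) + 2sin(4x)cos(4τ)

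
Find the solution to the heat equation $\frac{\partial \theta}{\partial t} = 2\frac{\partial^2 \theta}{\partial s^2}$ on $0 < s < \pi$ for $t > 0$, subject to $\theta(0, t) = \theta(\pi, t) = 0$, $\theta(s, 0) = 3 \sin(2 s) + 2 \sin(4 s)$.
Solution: Separating variables: $\theta = \sum c_n e^{-2n^2t} \sin(ns)$. From $\theta(s,0) = 3 \sin(2 s) + 2 \sin(4 s)$: $c_2=3, c_4=2$.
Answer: $\theta(s, t) = 3 e^{-8 t} \sin(2 s) + 2 e^{-32 t} \sin(4 s)$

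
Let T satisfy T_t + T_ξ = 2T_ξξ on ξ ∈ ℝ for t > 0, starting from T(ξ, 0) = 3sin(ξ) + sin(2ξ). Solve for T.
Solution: Change to a moving frame: let η = ξ - t, σ = t and write T(ξ,t) = u(η,σ).
By the chain rule T_t = u_σ - u_η, T_ξ = u_η, T_ξξ = u_ηη.
Then T_t + T_ξ = u_σ: the advection term cancels and the PDE becomes the heat equation u_σ = 2u_ηη on η ∈ ℝ.
Initial data: u(η,0) = T(η,0) = 3sin(η) + sin(2η).
On η ∈ ℝ each mode satisfies (sin(nη))″ = -n² sin(nη), so exp(-2n²σ) sin(nη) solves the heat equation; by superposition u(η,σ) = Σ c_n exp(-2n²σ) sin(nη).
Reading off the coefficients: c_1=3, c_2=1, so u(η,σ) = 3exp(-2σ)sin(η) + exp(-8σ)sin(2η).
Substituting back η = ξ - t, σ = t: T(ξ,t) = u(ξ - t, t).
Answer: T(ξ, t) = -3exp(-2t)sin(t - ξ) - exp(-8t)sin(2t - 2ξ)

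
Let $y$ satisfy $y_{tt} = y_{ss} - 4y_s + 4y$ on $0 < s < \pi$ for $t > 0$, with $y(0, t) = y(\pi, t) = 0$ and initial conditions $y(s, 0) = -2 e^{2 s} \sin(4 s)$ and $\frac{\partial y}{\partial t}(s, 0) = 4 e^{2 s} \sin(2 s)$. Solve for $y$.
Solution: Substitute $y = e^{2s}u$, i.e. $u = e^{-2s}y$.
By the product rule, $y_s = e^{2s}(u_s + 2u)$, $y_{ss} = e^{2s}(u_{ss} + 4u_s + 4u)$, $y_{tt} = e^{2s}u_{tt}$.
Substituting into the PDE and dividing by $e^{2s}$: $u_{tt} = (u_{ss} + 4u_s + 4u) - 4(u_s + 2u) + 4u$.
The lower-order terms cancel, leaving the standard wave equation $u_{tt} = u_{ss}$.
Initial data for $u$: $u(s,0) = e^{-2s}y(s,0) = -2 \sin(4 s)$; $u_t(s,0) = e^{-2s}y_t(s,0) = 4 \sin(2 s)$. The boundary conditions carry over: $u(0,t) = u(\pi,t) = 0$.
Solve for $u$:
  Using separation of variables $u = X(s)T(t)$:
  Eigenfunctions: $\sin(ns)$, $n = 1, 2, 3, \ldots$
  General solution: $u(s, t) = \sum [A_n \cos(n t) + B_n \sin(n t)] \sin(ns)$
  From $u(s,0) = -2 \sin(4 s)$: $A_4=-2$. From $u_t(s,0) = 4 \sin(2 s)$, using $u_t(s,0) = \sum \omega_n B_n \sin(ns)$ with $\omega_n = n$: $B_2 = 4/2 = 2$.
Hence $u(s,t) = 2 \sin(2 s) \sin(2 t) - 2 \sin(4 s) \cos(4 t)$.
Transform back: $y(s,t) = e^{2s}u(s,t)$.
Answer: $y(s, t) = 2 e^{2 s} \sin(2 s) \sin(2 t) - 2 e^{2 s} \sin(4 s) \cos(4 t)$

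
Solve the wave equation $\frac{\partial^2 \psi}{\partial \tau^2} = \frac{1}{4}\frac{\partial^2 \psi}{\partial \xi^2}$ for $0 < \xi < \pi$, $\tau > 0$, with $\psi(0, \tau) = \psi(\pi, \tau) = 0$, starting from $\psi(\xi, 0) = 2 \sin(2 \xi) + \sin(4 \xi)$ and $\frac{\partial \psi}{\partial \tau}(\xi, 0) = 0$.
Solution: Separating variables: $\psi = \sum [A_n \cos(\omega_n \tau) + B_n \sin(\omega_n \tau)] \sin(n\xi)$, $\omega_n = n/2$. From ICs: $A_2=2, A_4=1$.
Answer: $\psi(\xi, \tau) = 2 \sin(2 \xi) \cos(\tau) + \sin(4 \xi) \cos(2 \tau)$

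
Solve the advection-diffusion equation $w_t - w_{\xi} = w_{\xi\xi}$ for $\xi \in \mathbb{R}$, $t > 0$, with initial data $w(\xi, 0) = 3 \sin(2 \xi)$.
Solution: Change to a moving frame: let $\eta = \xi + t$, $\sigma = t$ and write $w(\xi,t) = u(\eta,\sigma)$.
By the chain rule $w_t = u_{\sigma} + u_{\eta}$, $w_{\xi} = u_{\eta}$, $w_{\xi\xi} = u_{\eta\eta}$.
Then $w_t - w_{\xi} = u_{\sigma}$: the advection term cancels and the PDE becomes the heat equation $u_{\sigma} = u_{\eta\eta}$ on $\eta \in \mathbb{R}$.
Initial data: $u(\eta,0) = w(\eta,0) = 3 \sin(2 \eta)$.
On $\eta \in \mathbb{R}$ each mode satisfies $(\sin(n\eta))'' = -n^2 \sin(n\eta)$, so $e^{-n^2\sigma} \sin(n\eta)$ solves the heat equation; by superposition $u(\eta,\sigma) = \sum c_n e^{-n^2\sigma} \sin(n\eta)$.
Reading off the coefficients: $c_2=3$, so $u(\eta,\sigma) = 3 e^{-4 \sigma} \sin(2 \eta)$.
Substituting back $\eta = \xi + t$, $\sigma = t$: $w(\xi,t) = u(\xi + t, t)$.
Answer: $w(\xi, t) = 3 e^{-4 t} \sin(2 \xi + 2 t)$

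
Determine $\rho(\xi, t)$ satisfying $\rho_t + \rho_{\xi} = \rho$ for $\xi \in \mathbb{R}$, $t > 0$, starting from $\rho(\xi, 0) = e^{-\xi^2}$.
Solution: Substitute $\rho = e^{t}u$.
Then $\rho_t = e^{t}(u_t + u)$, $\rho_{\xi} = e^{t}u_{\xi}$; substituting and dividing by $e^{t}$, the lower-order terms cancel: $u_t + u_{\xi} = 0$ (standard advection equation).
Data for $u$: $u(\xi,0) = \rho(\xi,0) = e^{-\xi^2}$.
By characteristics ($d\xi/dt = 1$), $u(\xi,t) = f(\xi - t)$ with $f = u( \cdot , 0)$.
So $u(\xi,t) = e^{-(-t + \xi)^2}$, and $\rho(\xi,t) = e^{t}u(\xi,t)$.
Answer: $\rho(\xi, t) = e^{t} e^{-(\xi - t)^2}$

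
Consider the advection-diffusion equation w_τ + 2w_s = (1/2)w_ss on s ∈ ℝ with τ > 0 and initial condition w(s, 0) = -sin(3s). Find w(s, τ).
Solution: Moving frame: η = s - 2τ, σ = τ, w = u(η,σ), so w_τ = u_σ - 2u_η and w_ss = u_ηη.
Hence w_τ + 2w_s = u_σ and the PDE becomes the heat equation u_σ = (1/2)u_ηη on η ∈ ℝ.
Initial data: u(η,0) = w(η,0) = -sin(3η). Each mode sin(nη) decays as exp(-n²σ/2) on ℝ, so u(η,σ) = Σ c_n exp(-n²σ/2) sin(nη) with c_3=-1: u(η,σ) = -exp(-9σ/2)sin(3η).
Substituting back: w(s,τ) = u(s - 2τ, τ).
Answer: w(s, τ) = -exp(-9τ/2)sin(3s - 6τ)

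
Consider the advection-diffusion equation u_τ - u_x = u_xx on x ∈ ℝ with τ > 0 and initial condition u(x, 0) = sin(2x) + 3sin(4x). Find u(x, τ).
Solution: Moving frame: η = x + τ, σ = τ, u = w(η,σ), so u_τ = w_σ + w_η and u_xx = w_ηη.
Hence u_τ - u_x = w_σ and the PDE becomes the heat equation w_σ = w_ηη on η ∈ ℝ.
Initial data: w(η,0) = u(η,0) = sin(2η) + 3sin(4η). Each mode sin(nη) decays as exp(-n²σ) on ℝ, so w(η,σ) = Σ c_n exp(-n²σ) sin(nη) with c_2=1, c_4=3: w(η,σ) = exp(-4σ)sin(2η) + 3exp(-16σ)sin(4η).
Substituting back: u(x,τ) = w(x + τ, τ).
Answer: u(x, τ) = exp(-4τ)sin(2x + 2τ) + 3exp(-16τ)sin(4x + 4τ)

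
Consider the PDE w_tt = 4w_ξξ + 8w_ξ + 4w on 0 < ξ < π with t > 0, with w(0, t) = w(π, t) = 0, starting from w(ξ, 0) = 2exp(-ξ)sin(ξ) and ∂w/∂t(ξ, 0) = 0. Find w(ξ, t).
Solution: Substitute w = exp(-ξ)u, i.e. u = exp(ξ)w.
By the product rule, w_ξ = exp(-ξ)(u_ξ - u), w_ξξ = exp(-ξ)(u_ξξ - 2u_ξ + u), w_tt = exp(-ξ)u_tt.
Substituting into the PDE and dividing by exp(-ξ): u_tt = 4(u_ξξ - 2u_ξ + u) + 8(u_ξ - u) + 4u.
The lower-order terms cancel, leaving the standard wave equation u_tt = 4u_ξξ.
Initial data for u: u(ξ,0) = exp(ξ)w(ξ,0) = 2sin(ξ); u_t(ξ,0) = exp(ξ)w_t(ξ,0) = 0. The boundary conditions carry over: u(0,t) = u(π,t) = 0.
Solve for u:
  Using separation of variables u = X(ξ)T(t):
  Eigenfunctions: sin(nξ), n = 1, 2, 3, ...
  General solution: u(ξ, t) = Σ [A_n cos(2n t) + B_n sin(2n t)] sin(nξ)
  From u(ξ,0) = 2sin(ξ): A_1=2. From u_t(ξ,0) = 0: all B_n = 0.
Hence u(ξ,t) = 2sin(ξ)cos(2t).
Transform back: w(ξ,t) = exp(-ξ)u(ξ,t).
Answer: w(ξ, t) = 2exp(-ξ)sin(ξ)cos(2t)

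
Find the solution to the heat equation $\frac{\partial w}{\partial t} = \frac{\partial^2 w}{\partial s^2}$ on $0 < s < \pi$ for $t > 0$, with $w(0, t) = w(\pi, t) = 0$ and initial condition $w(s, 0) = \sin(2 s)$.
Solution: Separating variables: $w = \sum c_n e^{-n^2t} \sin(ns)$. From $w(s,0) = \sin(2 s)$: $c_2=1$.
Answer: $w(s, t) = e^{-4 t} \sin(2 s)$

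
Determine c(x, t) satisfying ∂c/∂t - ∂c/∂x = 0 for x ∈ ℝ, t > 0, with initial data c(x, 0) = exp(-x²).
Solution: By method of characteristics (waves move left with speed 1):
Along characteristics x + t = const, c is constant, so c(x,t) = f(x + t) with f = c(·, 0).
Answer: c(x, t) = exp(-(t + x)²)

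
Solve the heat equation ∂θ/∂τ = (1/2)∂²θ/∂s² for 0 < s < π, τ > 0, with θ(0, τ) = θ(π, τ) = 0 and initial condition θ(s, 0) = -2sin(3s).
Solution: Separating variables: θ = Σ c_n exp(-n²τ/2) sin(ns). From θ(s,0) = -2sin(3s): c_3=-2.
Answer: θ(s, τ) = -2exp(-9τ/2)sin(3s)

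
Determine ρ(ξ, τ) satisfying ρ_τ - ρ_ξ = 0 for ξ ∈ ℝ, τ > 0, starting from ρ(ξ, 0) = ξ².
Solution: By characteristics (dξ/dτ = -1), ρ(ξ,τ) = f(ξ + τ) with f = ρ(·, 0).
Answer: ρ(ξ, τ) = ξ² + 2ξτ + τ²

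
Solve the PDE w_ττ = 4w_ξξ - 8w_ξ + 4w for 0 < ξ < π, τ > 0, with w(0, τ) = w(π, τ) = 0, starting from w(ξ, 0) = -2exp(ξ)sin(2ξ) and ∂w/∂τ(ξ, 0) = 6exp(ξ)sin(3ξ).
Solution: Substitute w = exp(ξ)u.
Then w_ξ = exp(ξ)(u_ξ + u), w_ξξ = exp(ξ)(u_ξξ + 2u_ξ + u), w_ττ = exp(ξ)u_ττ; substituting and dividing by exp(ξ), the lower-order terms cancel: u_ττ = 4u_ξξ (standard wave equation).
Data for u: u(ξ,0) = exp(-ξ)w(ξ,0) = -2sin(2ξ); u_τ(ξ,0) = exp(-ξ)w_τ(ξ,0) = 6sin(3ξ). The boundary conditions carry over: u(0,τ) = u(π,τ) = 0.
Separating variables: u = Σ [A_n cos(ω_n τ) + B_n sin(ω_n τ)] sin(nξ), ω_n = 2n. From ICs (B_n = velocity coefficient / ω_n): A_2=-2, B_3=1.
So u(ξ,τ) = -2sin(2ξ)cos(4τ) + sin(3ξ)sin(6τ), and w(ξ,τ) = exp(ξ)u(ξ,τ).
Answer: w(ξ, τ) = -2exp(ξ)sin(2ξ)cos(4τ) + exp(ξ)sin(3ξ)sin(6τ)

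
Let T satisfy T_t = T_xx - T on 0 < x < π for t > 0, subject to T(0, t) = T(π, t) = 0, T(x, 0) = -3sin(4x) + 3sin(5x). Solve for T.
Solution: Substitute T = exp(-t)u.
Then T_t = exp(-t)(u_t - u), T_xx = exp(-t)u_xx; substituting and dividing by exp(-t), the lower-order terms cancel: u_t = u_xx (standard heat equation).
Data for u: u(x,0) = T(x,0) = -3sin(4x) + 3sin(5x). The boundary conditions carry over: u(0,t) = u(π,t) = 0.
Separating variables: u = Σ c_n exp(-n²t) sin(nx). From u(x,0) = -3sin(4x) + 3sin(5x): c_4=-3, c_5=3.
So u(x,t) = -3exp(-16t)sin(4x) + 3exp(-25t)sin(5x), and T(x,t) = exp(-t)u(x,t).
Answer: T(x, t) = -3exp(-17t)sin(4x) + 3exp(-26t)sin(5x)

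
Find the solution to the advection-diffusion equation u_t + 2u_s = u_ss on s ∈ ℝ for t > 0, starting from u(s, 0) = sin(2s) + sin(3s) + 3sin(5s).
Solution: Moving frame: η = s - 2t, σ = t, u = w(η,σ), so u_t = w_σ - 2w_η and u_ss = w_ηη.
Hence u_t + 2u_s = w_σ and the PDE becomes the heat equation w_σ = w_ηη on η ∈ ℝ.
Initial data: w(η,0) = u(η,0) = sin(2η) + sin(3η) + 3sin(5η). Each mode sin(nη) decays as exp(-n²σ) on ℝ, so w(η,σ) = Σ c_n exp(-n²σ) sin(nη) with c_2=1, c_3=1, c_5=3: w(η,σ) = exp(-4σ)sin(2η) + exp(-9σ)sin(3η) + 3exp(-25σ)sin(5η).
Substituting back: u(s,t) = w(s - 2t, t).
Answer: u(s, t) = exp(-4t)sin(2s - 4t) + exp(-9t)sin(3s - 6t) + 3exp(-25t)sin(5s - 10t)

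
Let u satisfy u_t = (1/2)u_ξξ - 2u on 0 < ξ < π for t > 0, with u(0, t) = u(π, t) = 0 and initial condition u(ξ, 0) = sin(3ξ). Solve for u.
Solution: Substitute u = exp(-2t)w, i.e. w = exp(2t)u.
By the product rule, u_t = exp(-2t)(w_t - 2w), u_ξξ = exp(-2t)w_ξξ.
Substituting into the PDE and dividing by exp(-2t): w_t - 2w = (1/2)w_ξξ - 2w.
The lower-order terms cancel, leaving the standard heat equation w_t = (1/2)w_ξξ.
Initial data for w: w(ξ,0) = u(ξ,0) = sin(3ξ). The boundary conditions carry over: w(0,t) = w(π,t) = 0.
Solve for w:
  Using separation of variables w = X(ξ)T(t):
  Eigenfunctions: sin(nξ), n = 1, 2, 3, ...
  General solution: w(ξ, t) = Σ c_n sin(nξ) exp(-n² t/2)
  Matching w(ξ,0) = sin(3ξ) term by term: c_3=1.
Hence w(ξ,t) = exp(-9t/2)sin(3ξ).
Transform back: u(ξ,t) = exp(-2t)w(ξ,t).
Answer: u(ξ, t) = exp(-13t/2)sin(3ξ)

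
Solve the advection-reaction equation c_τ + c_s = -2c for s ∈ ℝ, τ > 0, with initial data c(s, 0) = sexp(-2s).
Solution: Substitute c = exp(-2s)u.
Then c_s = exp(-2s)(u_s - 2u), c_τ = exp(-2s)u_τ; substituting and dividing by exp(-2s), the lower-order terms cancel: u_τ + u_s = 0 (standard advection equation).
Data for u: u(s,0) = exp(2s)c(s,0) = s.
By characteristics (ds/dτ = 1), u(s,τ) = f(s - τ) with f = u(·, 0).
So u(s,τ) = s - τ, and c(s,τ) = exp(-2s)u(s,τ).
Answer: c(s, τ) = sexp(-2s) - τexp(-2s)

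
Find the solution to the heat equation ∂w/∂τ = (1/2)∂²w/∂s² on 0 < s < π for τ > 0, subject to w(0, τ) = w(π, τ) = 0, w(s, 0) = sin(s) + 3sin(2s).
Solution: Using separation of variables w = X(s)T(τ):
Eigenfunctions: sin(ns), n = 1, 2, 3, ...
General solution: w(s, τ) = Σ c_n sin(ns) exp(-n² τ/2)
Matching w(s,0) = sin(s) + 3sin(2s) term by term: c_1=1, c_2=3.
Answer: w(s, τ) = 3exp(-2τ)sin(2s) + exp(-τ/2)sin(s)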